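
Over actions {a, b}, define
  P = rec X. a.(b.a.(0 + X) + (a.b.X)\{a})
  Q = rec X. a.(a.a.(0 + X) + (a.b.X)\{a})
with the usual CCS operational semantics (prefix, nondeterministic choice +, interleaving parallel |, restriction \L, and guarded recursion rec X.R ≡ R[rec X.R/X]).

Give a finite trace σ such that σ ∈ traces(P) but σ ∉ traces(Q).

ab

Reachable graph of P (4 states):
  u0 = rec X. a.(b.a.(0 + X) + (a.b.X)\{a}) :: —a→ u1
  u1 = b.a.(0 + (rec X. a.(b.a.(0 + X) + (a.b.X)\{a}))) + (a.b.(rec X. a.(b.a.(0 + X) + (a.b.X)\{a})))\{a} :: —b→ u2
  u2 = a.(0 + (rec X. a.(b.a.(0 + X) + (a.b.X)\{a}))) :: —a→ u3
  u3 = 0 + (rec X. a.(b.a.(0 + X) + (a.b.X)\{a})) :: —a→ u1
Reachable graph of Q (4 states):
  v0 = rec X. a.(a.a.(0 + X) + (a.b.X)\{a}) :: —a→ v1
  v1 = a.a.(0 + (rec X. a.(a.a.(0 + X) + (a.b.X)\{a}))) + (a.b.(rec X. a.(a.a.(0 + X) + (a.b.X)\{a})))\{a} :: —a→ v2
  v2 = a.(0 + (rec X. a.(a.a.(0 + X) + (a.b.X)\{a}))) :: —a→ v3
  v3 = 0 + (rec X. a.(a.a.(0 + X) + (a.b.X)\{a})) :: —a→ v1
Trace ⟨ab⟩ through P, begin at {u0}:
  after a @ step 1: {u1}
  after b @ step 2: {u2}
  ✓ P
Trace ⟨ab⟩ through Q, begin at {v0}:
  after a @ step 1: {v1}
  after b @ step 2: ∅  — Q cannot continue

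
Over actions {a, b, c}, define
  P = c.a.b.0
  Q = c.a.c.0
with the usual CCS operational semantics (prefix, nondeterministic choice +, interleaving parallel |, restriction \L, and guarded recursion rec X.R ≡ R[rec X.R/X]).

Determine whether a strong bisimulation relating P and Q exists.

not bisimilar

Reachable graph of P (4 states):
  p0 = c.a.b.0 has moves -c-> p1
  p1 = a.b.0 has moves -a-> p2
  p2 = b.0 has moves -b-> p3
  p3 = 0 has moves ∅
Reachable graph of Q (4 states):
  q0 = c.a.c.0 has moves -c-> q1
  q1 = a.c.0 has moves -a-> q2
  q2 = c.0 has moves -c-> q3
  q3 = 0 has moves ∅
Coarsest stable partition (strong bisimilarity classes):
  B0 = {p0}
  B1 = {p1}
  B2 = {p2}
  B3 = {p3, q3}
  B4 = {q0}
  B5 = {q1}
  B6 = {q2}
p0 ∈ B0, q0 ∈ B4 → different blocks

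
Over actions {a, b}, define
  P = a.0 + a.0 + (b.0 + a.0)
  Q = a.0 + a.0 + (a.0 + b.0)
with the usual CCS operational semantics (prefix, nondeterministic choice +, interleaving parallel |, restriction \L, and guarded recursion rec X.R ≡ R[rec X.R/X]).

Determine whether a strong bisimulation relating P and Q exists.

P's transition system — 2 states:
  u0 = a.0 + a.0 + (b.0 + a.0) has moves ··a··> u1, ··b··> u1
  u1 = 0 has moves deadlocked
Q's transition system — 2 states:
  v0 = a.0 + a.0 + (a.0 + b.0) has moves ··a··> v1, ··b··> v1
  v1 = 0 has moves deadlocked
Partition-refinement fixed point:
  B0 = {u0, v0}
  B1 = {u1, v1}
u0 ∈ B0, v0 ∈ B0 → same block

YES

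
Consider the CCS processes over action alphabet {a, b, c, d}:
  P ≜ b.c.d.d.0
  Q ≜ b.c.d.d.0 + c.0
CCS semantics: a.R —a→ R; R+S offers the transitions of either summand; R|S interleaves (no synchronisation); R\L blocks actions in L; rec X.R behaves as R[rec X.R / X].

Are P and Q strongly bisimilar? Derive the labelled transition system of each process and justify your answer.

Reachable graph of P (5 states):
  s0 = b.c.d.d.0 :: --b--▸ s1
  s1 = c.d.d.0 :: --c--▸ s2
  s2 = d.d.0 :: --d--▸ s3
  s3 = d.0 :: --d--▸ s4
  s4 = 0 :: (no moves)
Reachable graph of Q (5 states):
  t0 = b.c.d.d.0 + c.0 :: --b--▸ t1, --c--▸ t2
  t1 = c.d.d.0 :: --c--▸ t3
  t2 = 0 :: (no moves)
  t3 = d.d.0 :: --d--▸ t4
  t4 = d.0 :: --d--▸ t2
Coarsest stable partition (strong bisimilarity classes):
  B0 = {s0}
  B1 = {s1, t1}
  B2 = {s2, t3}
  B3 = {s3, t4}
  B4 = {s4, t2}
  B5 = {t0}
s0 ∈ B0, t0 ∈ B5 → different blocks

P ≁ Q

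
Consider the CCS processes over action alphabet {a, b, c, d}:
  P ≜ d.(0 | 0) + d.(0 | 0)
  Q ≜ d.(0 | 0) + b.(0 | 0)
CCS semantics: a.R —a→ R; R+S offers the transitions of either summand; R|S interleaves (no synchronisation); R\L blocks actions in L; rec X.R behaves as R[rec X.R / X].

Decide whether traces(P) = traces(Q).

NO — witness ⟨b⟩

Reachable graph of P (2 states):
  p0 = d.(0 | 0) + d.(0 | 0) | =d=> p1
  p1 = 0 | 0 | deadlocked
Reachable graph of Q (2 states):
  q0 = d.(0 | 0) + b.(0 | 0) | =b=> q1, =d=> q1
  q1 = 0 | 0 | deadlocked
Run σ = ⟨b⟩ on Q: start {q0}
  after b @ step 1: {q1}
  ✓ Q
Run σ = ⟨b⟩ on P: start {p0}
  after b @ step 1: ∅  — P cannot continue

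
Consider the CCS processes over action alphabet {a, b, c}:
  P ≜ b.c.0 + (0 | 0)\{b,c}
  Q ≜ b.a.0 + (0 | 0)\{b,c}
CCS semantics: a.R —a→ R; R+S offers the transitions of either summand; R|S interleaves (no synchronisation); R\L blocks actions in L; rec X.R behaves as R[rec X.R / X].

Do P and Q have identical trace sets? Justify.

NO — witness ⟨bc⟩

LTS(P): 3 reachable states
  m0 = b.c.0 + (0 | 0)\{b,c} ⊢ -b-> m1
  m1 = c.0 ⊢ -c-> m2
  m2 = 0 ⊢ ∅
LTS(Q): 3 reachable states
  n0 = b.a.0 + (0 | 0)\{b,c} ⊢ -b-> n1
  n1 = a.0 ⊢ -a-> n2
  n2 = 0 ⊢ ∅
Executing bc from P (initial set {m0}):
  after b @ step 1: {m1}
  after c @ step 2: {m2}
  — P admits the full trace.
Executing bc from Q (initial set {n0}):
  after b @ step 1: {n1}
  after c @ step 2: ∅  — Q cannot continue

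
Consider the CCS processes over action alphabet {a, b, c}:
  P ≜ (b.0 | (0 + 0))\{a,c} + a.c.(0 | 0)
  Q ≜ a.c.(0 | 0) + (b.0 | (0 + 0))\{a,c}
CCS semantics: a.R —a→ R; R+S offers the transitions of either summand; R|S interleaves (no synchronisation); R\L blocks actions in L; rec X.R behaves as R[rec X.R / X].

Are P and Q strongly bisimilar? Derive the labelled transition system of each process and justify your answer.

bisimilar

P's transition system — 4 states:
  m0 = (b.0 | (0 + 0))\{a,c} + a.c.(0 | 0) → -a-> m1, -b-> m2
  m1 = c.(0 | 0) → -c-> m3
  m2 = (0 | (0 + 0))\{a,c} → (no moves)
  m3 = 0 | 0 → (no moves)
Q's transition system — 4 states:
  n0 = a.c.(0 | 0) + (b.0 | (0 + 0))\{a,c} → -a-> n1, -b-> n2
  n1 = c.(0 | 0) → -c-> n3
  n2 = (0 | (0 + 0))\{a,c} → (no moves)
  n3 = 0 | 0 → (no moves)
Partition-refinement fixed point:
  B0 = {m0, n0}
  B1 = {m1, n1}
  B2 = {m2, m3, n2, n3}
m0 ∈ B0, n0 ∈ B0 → same block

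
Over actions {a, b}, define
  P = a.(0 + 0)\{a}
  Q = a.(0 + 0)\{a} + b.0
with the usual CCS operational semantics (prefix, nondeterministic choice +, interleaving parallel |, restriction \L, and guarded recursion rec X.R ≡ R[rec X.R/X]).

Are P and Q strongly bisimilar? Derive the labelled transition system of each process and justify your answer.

Reachable graph of P (2 states):
  p0 = a.(0 + 0)\{a} :: --a--▸ p1
  p1 = (0 + 0)\{a} :: (no moves)
Reachable graph of Q (3 states):
  q0 = a.(0 + 0)\{a} + b.0 :: --a--▸ q1, --b--▸ q2
  q1 = (0 + 0)\{a} :: (no moves)
  q2 = 0 :: (no moves)
Bisimilarity quotient blocks:
  B0 = {p0}
  B1 = {p1, q1, q2}
  B2 = {q0}
p0 ∈ B0, q0 ∈ B2 → different blocks

NO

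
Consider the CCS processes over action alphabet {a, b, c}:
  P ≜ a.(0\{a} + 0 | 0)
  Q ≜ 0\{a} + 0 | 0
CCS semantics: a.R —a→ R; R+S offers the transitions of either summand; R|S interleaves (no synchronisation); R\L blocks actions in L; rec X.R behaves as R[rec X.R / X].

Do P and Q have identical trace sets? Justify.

NO — witness ⟨a⟩

LTS(P): 2 reachable states
  s0 = a.(0\{a} + 0 | 0) :: --a--▸ s1
  s1 = 0\{a} + 0 | 0 :: stopped
LTS(Q): 1 reachable states
  t0 = 0\{a} + 0 | 0 :: stopped
Run σ = ⟨a⟩ on P: start {s0}
  step 1 (a): {s1}
  P completes σ.
Run σ = ⟨a⟩ on Q: start {t0}
  step 1 (a): ∅ (Q stuck)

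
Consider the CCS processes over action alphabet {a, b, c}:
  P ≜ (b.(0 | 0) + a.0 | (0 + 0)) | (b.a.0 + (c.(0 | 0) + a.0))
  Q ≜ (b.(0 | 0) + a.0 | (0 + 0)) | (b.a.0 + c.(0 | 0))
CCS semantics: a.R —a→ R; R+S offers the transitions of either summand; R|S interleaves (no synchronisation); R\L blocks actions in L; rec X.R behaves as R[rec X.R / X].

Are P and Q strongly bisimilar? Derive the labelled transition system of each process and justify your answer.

not bisimilar

P's transition system — 12 states:
  p0 = (b.(0 | 0) + a.0 | (0 + 0)) | (b.a.0 + (c.(0 | 0) + a.0)) | -a-> p1, -a-> p2, -b-> p3, -b-> p4, -c-> p5
  p1 = (b.(0 | 0) + a.0 | (0 + 0)) | 0 | -a-> p6, -b-> p7
  p2 = 0 | (0 + 0) | (b.a.0 + (c.(0 | 0) + a.0)) | -a-> p6, -b-> p8, -c-> p9
  p3 = (b.(0 | 0) + a.0 | (0 + 0)) | a.0 | -a-> p1, -a-> p8, -b-> p10
  p4 = 0 | 0 | (b.a.0 + (c.(0 | 0) + a.0)) | -a-> p7, -b-> p10, -c-> p11
  p5 = (b.(0 | 0) + a.0 | (0 + 0)) | (0 | 0) | -a-> p9, -b-> p11
  p6 = 0 | (0 + 0) | 0 | stopped
  p7 = 0 | 0 | 0 | stopped
  p8 = 0 | (0 + 0) | a.0 | -a-> p6
  p9 = 0 | (0 + 0) | (0 | 0) | stopped
  p10 = 0 | 0 | a.0 | -a-> p7
  p11 = 0 | 0 | (0 | 0) | stopped
Q's transition system — 12 states:
  q0 = (b.(0 | 0) + a.0 | (0 + 0)) | (b.a.0 + c.(0 | 0)) | -a-> q1, -b-> q2, -b-> q3, -c-> q4
  q1 = 0 | (0 + 0) | (b.a.0 + c.(0 | 0)) | -b-> q5, -c-> q6
  q2 = (b.(0 | 0) + a.0 | (0 + 0)) | a.0 | -a-> q5, -a-> q7, -b-> q8
  q3 = 0 | 0 | (b.a.0 + c.(0 | 0)) | -b-> q8, -c-> q9
  q4 = (b.(0 | 0) + a.0 | (0 + 0)) | (0 | 0) | -a-> q6, -b-> q9
  q5 = 0 | (0 + 0) | a.0 | -a-> q10
  q6 = 0 | (0 + 0) | (0 | 0) | stopped
  q7 = (b.(0 | 0) + a.0 | (0 + 0)) | 0 | -a-> q10, -b-> q11
  q8 = 0 | 0 | a.0 | -a-> q11
  q9 = 0 | 0 | (0 | 0) | stopped
  q10 = 0 | (0 + 0) | 0 | stopped
  q11 = 0 | 0 | 0 | stopped
Coarsest stable partition (strong bisimilarity classes):
  B0 = {p0}
  B1 = {p1, p5, q4, q7}
  B2 = {p11, p6, p7, p9, q10, q11, q6, q9}
  B3 = {p2, p4}
  B4 = {p10, p8, q5, q8}
  B5 = {p3, q2}
  B6 = {q0}
  B7 = {q1, q3}
p0 ∈ B0, q0 ∈ B6 → different blocks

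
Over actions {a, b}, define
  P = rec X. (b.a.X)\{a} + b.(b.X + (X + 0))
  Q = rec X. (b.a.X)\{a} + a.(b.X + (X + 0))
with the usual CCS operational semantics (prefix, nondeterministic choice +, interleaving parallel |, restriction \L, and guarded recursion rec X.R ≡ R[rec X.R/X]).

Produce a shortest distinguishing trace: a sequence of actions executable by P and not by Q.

bb

LTS(P): 3 reachable states
  m0 = rec X. (b.a.X)\{a} + b.(b.X + (X + 0)) has moves --b--▸ m1, --b--▸ m2
  m1 = (a.(rec X. (b.a.X)\{a} + b.(b.X + (X + 0))))\{a} has moves stopped
  m2 = b.(rec X. (b.a.X)\{a} + b.(b.X + (X + 0))) + ((rec X. (b.a.X)\{a} + b.(b.X + (X + 0))) + 0) has moves --b--▸ m0, --b--▸ m1, --b--▸ m2
LTS(Q): 3 reachable states
  n0 = rec X. (b.a.X)\{a} + a.(b.X + (X + 0)) has moves --a--▸ n1, --b--▸ n2
  n1 = b.(rec X. (b.a.X)\{a} + a.(b.X + (X + 0))) + ((rec X. (b.a.X)\{a} + a.(b.X + (X + 0))) + 0) has moves --a--▸ n1, --b--▸ n0, --b--▸ n2
  n2 = (a.(rec X. (b.a.X)\{a} + a.(b.X + (X + 0))))\{a} has moves stopped
Executing bb from P (initial set {m0}):
  [1] b ⇒ {m1, m2}
  [2] b ⇒ {m0, m1, m2}
  P completes σ.
Executing bb from Q (initial set {n0}):
  [1] b ⇒ {n2}
  [2] b ⇒ ∅  — Q cannot continue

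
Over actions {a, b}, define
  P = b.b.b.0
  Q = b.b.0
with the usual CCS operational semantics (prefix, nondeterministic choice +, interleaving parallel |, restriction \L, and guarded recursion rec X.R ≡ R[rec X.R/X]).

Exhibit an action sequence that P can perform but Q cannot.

Reachable graph of P (4 states):
  u0 = b.b.b.0 :: -b-> u1
  u1 = b.b.0 :: -b-> u2
  u2 = b.0 :: -b-> u3
  u3 = 0 :: ·
Reachable graph of Q (3 states):
  v0 = b.b.0 :: -b-> v1
  v1 = b.0 :: -b-> v2
  v2 = 0 :: ·
Run σ = ⟨bbb⟩ on P: start {u0}
  after b @ step 1: {u1}
  after b @ step 2: {u2}
  after b @ step 3: {u3}
  P completes σ.
Run σ = ⟨bbb⟩ on Q: start {v0}
  after b @ step 1: {v1}
  after b @ step 2: {v2}
  after b @ step 3: ∅ (Q stuck)

bbb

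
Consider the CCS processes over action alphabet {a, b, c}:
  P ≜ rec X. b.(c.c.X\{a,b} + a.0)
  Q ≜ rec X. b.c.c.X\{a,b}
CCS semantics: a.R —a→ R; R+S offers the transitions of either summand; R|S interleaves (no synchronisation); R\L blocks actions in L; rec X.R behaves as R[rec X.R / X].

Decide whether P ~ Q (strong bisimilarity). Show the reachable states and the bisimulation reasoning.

NO

Reachable graph of P (5 states):
  u0 = rec X. b.(c.c.X\{a,b} + a.0) | ··b··> u1
  u1 = c.c.(rec X. b.(c.c.X\{a,b} + a.0))\{a,b} + a.0 | ··a··> u2, ··c··> u3
  u2 = 0 | (no moves)
  u3 = c.(rec X. b.(c.c.X\{a,b} + a.0))\{a,b} | ··c··> u4
  u4 = (rec X. b.(c.c.X\{a,b} + a.0))\{a,b} | (no moves)
Reachable graph of Q (4 states):
  v0 = rec X. b.c.c.X\{a,b} | ··b··> v1
  v1 = c.c.(rec X. b.c.c.X\{a,b})\{a,b} | ··c··> v2
  v2 = c.(rec X. b.c.c.X\{a,b})\{a,b} | ··c··> v3
  v3 = (rec X. b.c.c.X\{a,b})\{a,b} | (no moves)
Bisimilarity quotient blocks:
  B0 = {u0}
  B1 = {u1}
  B2 = {u3, v2}
  B3 = {u2, u4, v3}
  B4 = {v0}
  B5 = {v1}
u0 ∈ B0, v0 ∈ B4 → different blocks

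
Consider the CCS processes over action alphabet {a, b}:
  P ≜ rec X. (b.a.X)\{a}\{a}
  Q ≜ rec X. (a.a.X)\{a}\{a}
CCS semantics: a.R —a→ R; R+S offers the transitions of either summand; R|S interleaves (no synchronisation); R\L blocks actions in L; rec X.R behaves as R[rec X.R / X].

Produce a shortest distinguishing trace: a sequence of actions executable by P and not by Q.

Reachable graph of P (2 states):
  s0 = rec X. (b.a.X)\{a}\{a} | --b--▸ s1
  s1 = (a.(rec X. (b.a.X)\{a}\{a}))\{a}\{a} | deadlocked
Reachable graph of Q (1 states):
  t0 = rec X. (a.a.X)\{a}\{a} | deadlocked
Executing b from P (initial set {s0}):
  [1] b ⇒ {s1}
  ✓ P
Executing b from Q (initial set {t0}):
  [1] b ⇒ no successor for Q

b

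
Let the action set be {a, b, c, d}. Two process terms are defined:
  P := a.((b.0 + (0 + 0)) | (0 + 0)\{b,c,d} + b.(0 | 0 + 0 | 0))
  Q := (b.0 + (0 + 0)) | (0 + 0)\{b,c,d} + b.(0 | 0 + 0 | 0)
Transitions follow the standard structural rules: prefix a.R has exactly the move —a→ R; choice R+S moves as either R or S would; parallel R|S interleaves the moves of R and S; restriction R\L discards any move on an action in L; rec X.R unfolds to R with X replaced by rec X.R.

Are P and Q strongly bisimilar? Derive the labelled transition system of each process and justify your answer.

LTS(P): 4 reachable states
  m0 = a.((b.0 + (0 + 0)) | (0 + 0)\{b,c,d} + b.(0 | 0 + 0 | 0)) | =a=> m1
  m1 = (b.0 + (0 + 0)) | (0 + 0)\{b,c,d} + b.(0 | 0 + 0 | 0) | =b=> m2, =b=> m3
  m2 = 0 | (0 + 0)\{b,c,d} | stopped
  m3 = 0 | 0 + 0 | 0 | stopped
LTS(Q): 3 reachable states
  n0 = (b.0 + (0 + 0)) | (0 + 0)\{b,c,d} + b.(0 | 0 + 0 | 0) | =b=> n1, =b=> n2
  n1 = 0 | (0 + 0)\{b,c,d} | stopped
  n2 = 0 | 0 + 0 | 0 | stopped
Coarsest stable partition (strong bisimilarity classes):
  B0 = {m0}
  B1 = {m1, n0}
  B2 = {m2, m3, n1, n2}
m0 ∈ B0, n0 ∈ B1 → different blocks

P ≁ Q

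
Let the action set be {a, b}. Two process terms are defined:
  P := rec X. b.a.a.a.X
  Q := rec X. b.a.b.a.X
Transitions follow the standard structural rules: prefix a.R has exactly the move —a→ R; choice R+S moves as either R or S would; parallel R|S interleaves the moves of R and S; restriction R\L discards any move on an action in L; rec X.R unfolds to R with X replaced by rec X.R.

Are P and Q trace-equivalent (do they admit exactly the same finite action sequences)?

trace-distinct — witness ⟨baa⟩

Reachable graph of P (4 states):
  s0 = rec X. b.a.a.a.X :: -b-> s1
  s1 = a.a.a.(rec X. b.a.a.a.X) :: -a-> s2
  s2 = a.a.(rec X. b.a.a.a.X) :: -a-> s3
  s3 = a.(rec X. b.a.a.a.X) :: -a-> s0
Reachable graph of Q (4 states):
  t0 = rec X. b.a.b.a.X :: -b-> t1
  t1 = a.b.a.(rec X. b.a.b.a.X) :: -a-> t2
  t2 = b.a.(rec X. b.a.b.a.X) :: -b-> t3
  t3 = a.(rec X. b.a.b.a.X) :: -a-> t0
Trace ⟨baa⟩ through P, begin at {s0}:
  after b @ step 1: {s1}
  after a @ step 2: {s2}
  after a @ step 3: {s3}
  ✓ P
Trace ⟨baa⟩ through Q, begin at {t0}:
  after b @ step 1: {t1}
  after a @ step 2: {t2}
  after a @ step 3: no successor for Q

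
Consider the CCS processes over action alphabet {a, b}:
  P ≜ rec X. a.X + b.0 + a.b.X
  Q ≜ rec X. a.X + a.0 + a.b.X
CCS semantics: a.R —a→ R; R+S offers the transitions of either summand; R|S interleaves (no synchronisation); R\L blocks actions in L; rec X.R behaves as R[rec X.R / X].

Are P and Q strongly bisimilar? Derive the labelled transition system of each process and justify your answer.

P ≁ Q

LTS(P): 3 reachable states
  m0 = rec X. a.X + b.0 + a.b.X → ··a··> m0, ··a··> m1, ··b··> m2
  m1 = b.(rec X. a.X + b.0 + a.b.X) → ··b··> m0
  m2 = 0 → stopped
LTS(Q): 3 reachable states
  n0 = rec X. a.X + a.0 + a.b.X → ··a··> n0, ··a··> n1, ··a··> n2
  n1 = 0 → stopped
  n2 = b.(rec X. a.X + a.0 + a.b.X) → ··b··> n0
Partition-refinement fixed point:
  B0 = {m0}
  B1 = {m1}
  B2 = {m2, n1}
  B3 = {n0}
  B4 = {n2}
m0 ∈ B0, n0 ∈ B3 → different blocks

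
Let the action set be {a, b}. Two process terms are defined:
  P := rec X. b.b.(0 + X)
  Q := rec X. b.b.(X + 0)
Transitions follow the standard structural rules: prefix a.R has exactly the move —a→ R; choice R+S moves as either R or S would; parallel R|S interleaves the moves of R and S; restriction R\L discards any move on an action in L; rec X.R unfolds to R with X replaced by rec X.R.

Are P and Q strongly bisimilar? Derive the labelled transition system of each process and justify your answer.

Reachable graph of P (3 states):
  m0 = rec X. b.b.(0 + X) has moves -b-> m1
  m1 = b.(0 + (rec X. b.b.(0 + X))) has moves -b-> m2
  m2 = 0 + (rec X. b.b.(0 + X)) has moves -b-> m1
Reachable graph of Q (3 states):
  n0 = rec X. b.b.(X + 0) has moves -b-> n1
  n1 = b.((rec X. b.b.(X + 0)) + 0) has moves -b-> n2
  n2 = (rec X. b.b.(X + 0)) + 0 has moves -b-> n1
Coarsest stable partition (strong bisimilarity classes):
  B0 = {m0, m1, m2, n0, n1, n2}
m0 ∈ B0, n0 ∈ B0 → same block

YES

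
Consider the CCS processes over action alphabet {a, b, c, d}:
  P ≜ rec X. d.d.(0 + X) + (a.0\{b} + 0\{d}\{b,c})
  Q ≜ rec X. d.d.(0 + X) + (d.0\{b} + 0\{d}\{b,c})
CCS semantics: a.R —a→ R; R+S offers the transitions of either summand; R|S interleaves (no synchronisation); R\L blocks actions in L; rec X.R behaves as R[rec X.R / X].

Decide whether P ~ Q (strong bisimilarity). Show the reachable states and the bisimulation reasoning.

NO

P's transition system — 4 states:
  s0 = rec X. d.d.(0 + X) + (a.0\{b} + 0\{d}\{b,c}) ⊢ -a-> s1, -d-> s2
  s1 = 0\{b} ⊢ (no moves)
  s2 = d.(0 + (rec X. d.d.(0 + X) + (a.0\{b} + 0\{d}\{b,c}))) ⊢ -d-> s3
  s3 = 0 + (rec X. d.d.(0 + X) + (a.0\{b} + 0\{d}\{b,c})) ⊢ -a-> s1, -d-> s2
Q's transition system — 4 states:
  t0 = rec X. d.d.(0 + X) + (d.0\{b} + 0\{d}\{b,c}) ⊢ -d-> t1, -d-> t2
  t1 = 0\{b} ⊢ (no moves)
  t2 = d.(0 + (rec X. d.d.(0 + X) + (d.0\{b} + 0\{d}\{b,c}))) ⊢ -d-> t3
  t3 = 0 + (rec X. d.d.(0 + X) + (d.0\{b} + 0\{d}\{b,c})) ⊢ -d-> t1, -d-> t2
Partition-refinement fixed point:
  B0 = {s0, s3}
  B1 = {s1, t1}
  B2 = {s2}
  B3 = {t0, t3}
  B4 = {t2}
s0 ∈ B0, t0 ∈ B3 → different blocks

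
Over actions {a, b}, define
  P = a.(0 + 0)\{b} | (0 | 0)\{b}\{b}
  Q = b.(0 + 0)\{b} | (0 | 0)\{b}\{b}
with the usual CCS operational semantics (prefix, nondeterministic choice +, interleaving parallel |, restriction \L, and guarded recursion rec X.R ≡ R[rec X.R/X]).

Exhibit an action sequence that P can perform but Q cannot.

Reachable graph of P (2 states):
  m0 = a.(0 + 0)\{b} | (0 | 0)\{b}\{b} ⊢ -a-> m1
  m1 = (0 + 0)\{b} | (0 | 0)\{b}\{b} ⊢ stopped
Reachable graph of Q (2 states):
  n0 = b.(0 + 0)\{b} | (0 | 0)\{b}\{b} ⊢ -b-> n1
  n1 = (0 + 0)\{b} | (0 | 0)\{b}\{b} ⊢ stopped
Run σ = ⟨a⟩ on P: start {m0}
  after a @ step 1: {m1}
  — P admits the full trace.
Run σ = ⟨a⟩ on Q: start {n0}
  after a @ step 1: no successor for Q

a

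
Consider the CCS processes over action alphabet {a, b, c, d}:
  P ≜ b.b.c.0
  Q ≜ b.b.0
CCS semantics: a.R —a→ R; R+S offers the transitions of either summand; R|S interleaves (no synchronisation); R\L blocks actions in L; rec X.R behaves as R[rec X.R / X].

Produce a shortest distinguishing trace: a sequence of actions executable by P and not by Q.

bbc

P's transition system — 4 states:
  m0 = b.b.c.0 ⊢ ··b··> m1
  m1 = b.c.0 ⊢ ··b··> m2
  m2 = c.0 ⊢ ··c··> m3
  m3 = 0 ⊢ stopped
Q's transition system — 3 states:
  n0 = b.b.0 ⊢ ··b··> n1
  n1 = b.0 ⊢ ··b··> n2
  n2 = 0 ⊢ stopped
Trace ⟨bbc⟩ through P, begin at {m0}:
  after b @ step 1: {m1}
  after b @ step 2: {m2}
  after c @ step 3: {m3}
  ✓ P
Trace ⟨bbc⟩ through Q, begin at {n0}:
  after b @ step 1: {n1}
  after b @ step 2: {n2}
  after c @ step 3: no successor for Q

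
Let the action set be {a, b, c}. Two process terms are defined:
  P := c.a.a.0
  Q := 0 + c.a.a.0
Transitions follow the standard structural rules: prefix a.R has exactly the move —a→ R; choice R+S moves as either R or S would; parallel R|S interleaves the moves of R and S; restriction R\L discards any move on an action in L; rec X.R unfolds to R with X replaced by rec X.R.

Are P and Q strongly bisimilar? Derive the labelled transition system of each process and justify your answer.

Reachable graph of P (4 states):
  p0 = c.a.a.0 :: —c→ p1
  p1 = a.a.0 :: —a→ p2
  p2 = a.0 :: —a→ p3
  p3 = 0 :: stopped
Reachable graph of Q (4 states):
  q0 = 0 + c.a.a.0 :: —c→ q1
  q1 = a.a.0 :: —a→ q2
  q2 = a.0 :: —a→ q3
  q3 = 0 :: stopped
Coarsest stable partition (strong bisimilarity classes):
  B0 = {p0, q0}
  B1 = {p1, q1}
  B2 = {p2, q2}
  B3 = {p3, q3}
p0 ∈ B0, q0 ∈ B0 → same block

YES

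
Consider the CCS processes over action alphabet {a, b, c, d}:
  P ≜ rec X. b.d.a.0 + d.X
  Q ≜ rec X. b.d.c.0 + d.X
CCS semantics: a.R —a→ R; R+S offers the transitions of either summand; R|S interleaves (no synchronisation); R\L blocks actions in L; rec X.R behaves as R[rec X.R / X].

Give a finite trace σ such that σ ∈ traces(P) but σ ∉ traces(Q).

bda

Reachable graph of P (4 states):
  p0 = rec X. b.d.a.0 + d.X ⊢ =b=> p1, =d=> p0
  p1 = d.a.0 ⊢ =d=> p2
  p2 = a.0 ⊢ =a=> p3
  p3 = 0 ⊢ deadlocked
Reachable graph of Q (4 states):
  q0 = rec X. b.d.c.0 + d.X ⊢ =b=> q1, =d=> q0
  q1 = d.c.0 ⊢ =d=> q2
  q2 = c.0 ⊢ =c=> q3
  q3 = 0 ⊢ deadlocked
Executing bda from P (initial set {p0}):
  after b @ step 1: {p1}
  after d @ step 2: {p2}
  after a @ step 3: {p3}
  ✓ P
Executing bda from Q (initial set {q0}):
  after b @ step 1: {q1}
  after d @ step 2: {q2}
  after a @ step 3: ∅  — Q cannot continue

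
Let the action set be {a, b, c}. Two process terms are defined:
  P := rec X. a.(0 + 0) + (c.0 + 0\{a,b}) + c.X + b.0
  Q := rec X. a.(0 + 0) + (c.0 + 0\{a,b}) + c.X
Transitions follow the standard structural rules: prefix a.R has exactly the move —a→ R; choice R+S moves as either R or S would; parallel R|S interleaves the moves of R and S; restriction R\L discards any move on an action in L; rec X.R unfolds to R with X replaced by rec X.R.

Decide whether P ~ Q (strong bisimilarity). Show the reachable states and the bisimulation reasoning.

not bisimilar

P's transition system — 3 states:
  s0 = rec X. a.(0 + 0) + (c.0 + 0\{a,b}) + c.X + b.0 :: —a→ s1, —b→ s2, —c→ s0, —c→ s2
  s1 = 0 + 0 :: ·
  s2 = 0 :: ·
Q's transition system — 3 states:
  t0 = rec X. a.(0 + 0) + (c.0 + 0\{a,b}) + c.X :: —a→ t1, —c→ t0, —c→ t2
  t1 = 0 + 0 :: ·
  t2 = 0 :: ·
Bisimilarity quotient blocks:
  B0 = {s0}
  B1 = {s1, s2, t1, t2}
  B2 = {t0}
s0 ∈ B0, t0 ∈ B2 → different blocks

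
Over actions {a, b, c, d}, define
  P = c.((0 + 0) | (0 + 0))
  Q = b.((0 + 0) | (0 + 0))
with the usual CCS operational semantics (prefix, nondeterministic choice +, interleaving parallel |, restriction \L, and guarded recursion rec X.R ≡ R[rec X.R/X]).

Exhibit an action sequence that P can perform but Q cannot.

LTS(P): 2 reachable states
  s0 = c.((0 + 0) | (0 + 0)) | -c-> s1
  s1 = (0 + 0) | (0 + 0) | deadlocked
LTS(Q): 2 reachable states
  t0 = b.((0 + 0) | (0 + 0)) | -b-> t1
  t1 = (0 + 0) | (0 + 0) | deadlocked
Trace ⟨c⟩ through P, begin at {s0}:
  [1] c ⇒ {s1}
  P completes σ.
Trace ⟨c⟩ through Q, begin at {t0}:
  [1] c ⇒ no successor for Q

c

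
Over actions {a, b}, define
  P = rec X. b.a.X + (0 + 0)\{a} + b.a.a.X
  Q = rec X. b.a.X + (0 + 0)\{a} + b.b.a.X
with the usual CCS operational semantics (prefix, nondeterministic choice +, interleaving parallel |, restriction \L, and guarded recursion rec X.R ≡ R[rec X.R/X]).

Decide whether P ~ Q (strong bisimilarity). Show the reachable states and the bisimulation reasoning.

LTS(P): 3 reachable states
  s0 = rec X. b.a.X + (0 + 0)\{a} + b.a.a.X has moves =b=> s1, =b=> s2
  s1 = a.(rec X. b.a.X + (0 + 0)\{a} + b.a.a.X) has moves =a=> s0
  s2 = a.a.(rec X. b.a.X + (0 + 0)\{a} + b.a.a.X) has moves =a=> s1
LTS(Q): 3 reachable states
  t0 = rec X. b.a.X + (0 + 0)\{a} + b.b.a.X has moves =b=> t1, =b=> t2
  t1 = a.(rec X. b.a.X + (0 + 0)\{a} + b.b.a.X) has moves =a=> t0
  t2 = b.a.(rec X. b.a.X + (0 + 0)\{a} + b.b.a.X) has moves =b=> t1
Partition-refinement fixed point:
  B0 = {s0}
  B1 = {s2}
  B2 = {s1}
  B3 = {t0}
  B4 = {t1}
  B5 = {t2}
s0 ∈ B0, t0 ∈ B3 → different blocks

not bisimilar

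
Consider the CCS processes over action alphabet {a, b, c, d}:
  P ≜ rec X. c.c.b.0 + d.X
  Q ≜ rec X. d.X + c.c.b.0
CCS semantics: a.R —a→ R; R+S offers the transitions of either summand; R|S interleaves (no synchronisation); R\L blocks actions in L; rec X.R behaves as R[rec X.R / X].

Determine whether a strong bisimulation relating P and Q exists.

P ~ Q

Reachable graph of P (4 states):
  u0 = rec X. c.c.b.0 + d.X ⊢ =c=> u1, =d=> u0
  u1 = c.b.0 ⊢ =c=> u2
  u2 = b.0 ⊢ =b=> u3
  u3 = 0 ⊢ ·
Reachable graph of Q (4 states):
  v0 = rec X. d.X + c.c.b.0 ⊢ =c=> v1, =d=> v0
  v1 = c.b.0 ⊢ =c=> v2
  v2 = b.0 ⊢ =b=> v3
  v3 = 0 ⊢ ·
Partition-refinement fixed point:
  B0 = {u0, v0}
  B1 = {u1, v1}
  B2 = {u2, v2}
  B3 = {u3, v3}
u0 ∈ B0, v0 ∈ B0 → same block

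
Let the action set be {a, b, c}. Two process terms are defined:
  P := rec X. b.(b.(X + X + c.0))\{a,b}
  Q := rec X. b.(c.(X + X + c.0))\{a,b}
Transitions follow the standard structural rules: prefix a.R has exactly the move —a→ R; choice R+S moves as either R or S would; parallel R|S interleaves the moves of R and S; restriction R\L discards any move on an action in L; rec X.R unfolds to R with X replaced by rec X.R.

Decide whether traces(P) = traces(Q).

LTS(P): 2 reachable states
  p0 = rec X. b.(b.(X + X + c.0))\{a,b} has moves -b-> p1
  p1 = (b.((rec X. b.(b.(X + X + c.0))\{a,b}) + (rec X. b.(b.(X + X + c.0))\{a,b}) + c.0))\{a,b} has moves ∅
LTS(Q): 4 reachable states
  q0 = rec X. b.(c.(X + X + c.0))\{a,b} has moves -b-> q1
  q1 = (c.((rec X. b.(c.(X + X + c.0))\{a,b}) + (rec X. b.(c.(X + X + c.0))\{a,b}) + c.0))\{a,b} has moves -c-> q2
  q2 = ((rec X. b.(c.(X + X + c.0))\{a,b}) + (rec X. b.(c.(X + X + c.0))\{a,b}) + c.0)\{a,b} has moves -c-> q3
  q3 = 0\{a,b} has moves ∅
Trace ⟨bc⟩ through Q, begin at {q0}:
  step 1 (b): {q1}
  step 2 (c): {q2}
  — Q admits the full trace.
Trace ⟨bc⟩ through P, begin at {p0}:
  step 1 (b): {p1}
  step 2 (c): ∅  — P cannot continue

traces(P) ≠ traces(Q) — witness ⟨bc⟩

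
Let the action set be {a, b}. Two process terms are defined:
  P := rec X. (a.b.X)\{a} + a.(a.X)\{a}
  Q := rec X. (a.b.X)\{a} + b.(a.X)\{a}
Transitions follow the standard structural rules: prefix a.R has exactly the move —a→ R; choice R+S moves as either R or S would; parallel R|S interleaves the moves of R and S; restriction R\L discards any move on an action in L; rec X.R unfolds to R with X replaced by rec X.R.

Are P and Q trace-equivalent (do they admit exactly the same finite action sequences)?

Reachable graph of P (2 states):
  u0 = rec X. (a.b.X)\{a} + a.(a.X)\{a} has moves --a--▸ u1
  u1 = (a.(rec X. (a.b.X)\{a} + a.(a.X)\{a}))\{a} has moves ·
Reachable graph of Q (2 states):
  v0 = rec X. (a.b.X)\{a} + b.(a.X)\{a} has moves --b--▸ v1
  v1 = (a.(rec X. (a.b.X)\{a} + b.(a.X)\{a}))\{a} has moves ·
Run σ = ⟨a⟩ on P: start {u0}
  step 1 (a): {u1}
  ✓ P
Run σ = ⟨a⟩ on Q: start {v0}
  step 1 (a): ∅ (Q stuck)

NO — witness ⟨a⟩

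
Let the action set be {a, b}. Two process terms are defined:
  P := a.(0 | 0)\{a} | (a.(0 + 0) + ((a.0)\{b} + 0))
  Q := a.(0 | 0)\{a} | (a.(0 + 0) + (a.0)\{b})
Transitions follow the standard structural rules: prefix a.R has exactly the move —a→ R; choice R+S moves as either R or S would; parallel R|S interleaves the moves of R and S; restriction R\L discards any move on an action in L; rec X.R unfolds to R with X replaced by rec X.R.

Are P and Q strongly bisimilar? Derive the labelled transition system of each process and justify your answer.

P's transition system — 6 states:
  m0 = a.(0 | 0)\{a} | (a.(0 + 0) + ((a.0)\{b} + 0)) has moves —a→ m1, —a→ m2, —a→ m3
  m1 = (0 | 0)\{a} | (a.(0 + 0) + ((a.0)\{b} + 0)) has moves —a→ m4, —a→ m5
  m2 = a.(0 | 0)\{a} | (0 + 0) has moves —a→ m4
  m3 = a.(0 | 0)\{a} | 0\{b} has moves —a→ m5
  m4 = (0 | 0)\{a} | (0 + 0) has moves ∅
  m5 = (0 | 0)\{a} | 0\{b} has moves ∅
Q's transition system — 6 states:
  n0 = a.(0 | 0)\{a} | (a.(0 + 0) + (a.0)\{b}) has moves —a→ n1, —a→ n2, —a→ n3
  n1 = (0 | 0)\{a} | (a.(0 + 0) + (a.0)\{b}) has moves —a→ n4, —a→ n5
  n2 = a.(0 | 0)\{a} | (0 + 0) has moves —a→ n4
  n3 = a.(0 | 0)\{a} | 0\{b} has moves —a→ n5
  n4 = (0 | 0)\{a} | (0 + 0) has moves ∅
  n5 = (0 | 0)\{a} | 0\{b} has moves ∅
Coarsest stable partition (strong bisimilarity classes):
  B0 = {m0, n0}
  B1 = {m1, m2, m3, n1, n2, n3}
  B2 = {m4, m5, n4, n5}
m0 ∈ B0, n0 ∈ B0 → same block

YES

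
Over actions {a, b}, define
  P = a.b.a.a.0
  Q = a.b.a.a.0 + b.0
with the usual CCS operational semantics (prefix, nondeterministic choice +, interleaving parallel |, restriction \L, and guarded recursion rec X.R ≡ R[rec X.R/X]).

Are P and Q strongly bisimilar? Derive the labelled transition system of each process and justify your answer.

NO

P's transition system — 5 states:
  s0 = a.b.a.a.0 | --a--▸ s1
  s1 = b.a.a.0 | --b--▸ s2
  s2 = a.a.0 | --a--▸ s3
  s3 = a.0 | --a--▸ s4
  s4 = 0 | ∅
Q's transition system — 5 states:
  t0 = a.b.a.a.0 + b.0 | --a--▸ t1, --b--▸ t2
  t1 = b.a.a.0 | --b--▸ t3
  t2 = 0 | ∅
  t3 = a.a.0 | --a--▸ t4
  t4 = a.0 | --a--▸ t2
Coarsest stable partition (strong bisimilarity classes):
  B0 = {s0}
  B1 = {s1, t1}
  B2 = {s2, t3}
  B3 = {s3, t4}
  B4 = {s4, t2}
  B5 = {t0}
s0 ∈ B0, t0 ∈ B5 → different blocks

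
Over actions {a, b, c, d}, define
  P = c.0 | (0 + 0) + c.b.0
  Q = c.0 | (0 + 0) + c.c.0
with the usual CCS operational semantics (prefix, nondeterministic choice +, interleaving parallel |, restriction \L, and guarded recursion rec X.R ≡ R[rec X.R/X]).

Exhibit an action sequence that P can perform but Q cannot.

Reachable graph of P (4 states):
  m0 = c.0 | (0 + 0) + c.b.0 ⊢ ··c··> m1, ··c··> m2
  m1 = 0 | (0 + 0) ⊢ stopped
  m2 = b.0 ⊢ ··b··> m3
  m3 = 0 ⊢ stopped
Reachable graph of Q (4 states):
  n0 = c.0 | (0 + 0) + c.c.0 ⊢ ··c··> n1, ··c··> n2
  n1 = 0 | (0 + 0) ⊢ stopped
  n2 = c.0 ⊢ ··c··> n3
  n3 = 0 ⊢ stopped
Trace ⟨cb⟩ through P, begin at {m0}:
  [1] c ⇒ {m1, m2}
  [2] b ⇒ {m3}
  ✓ P
Trace ⟨cb⟩ through Q, begin at {n0}:
  [1] c ⇒ {n1, n2}
  [2] b ⇒ no successor for Q

cb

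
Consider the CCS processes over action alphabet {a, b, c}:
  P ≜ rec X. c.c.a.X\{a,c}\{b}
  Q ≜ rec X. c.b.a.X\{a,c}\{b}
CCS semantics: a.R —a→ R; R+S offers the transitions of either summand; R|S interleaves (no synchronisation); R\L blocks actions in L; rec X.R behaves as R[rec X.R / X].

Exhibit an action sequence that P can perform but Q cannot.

cc

LTS(P): 4 reachable states
  u0 = rec X. c.c.a.X\{a,c}\{b} :: -c-> u1
  u1 = c.a.(rec X. c.c.a.X\{a,c}\{b})\{a,c}\{b} :: -c-> u2
  u2 = a.(rec X. c.c.a.X\{a,c}\{b})\{a,c}\{b} :: -a-> u3
  u3 = (rec X. c.c.a.X\{a,c}\{b})\{a,c}\{b} :: ∅
LTS(Q): 4 reachable states
  v0 = rec X. c.b.a.X\{a,c}\{b} :: -c-> v1
  v1 = b.a.(rec X. c.b.a.X\{a,c}\{b})\{a,c}\{b} :: -b-> v2
  v2 = a.(rec X. c.b.a.X\{a,c}\{b})\{a,c}\{b} :: -a-> v3
  v3 = (rec X. c.b.a.X\{a,c}\{b})\{a,c}\{b} :: ∅
Run σ = ⟨cc⟩ on P: start {u0}
  [1] c ⇒ {u1}
  [2] c ⇒ {u2}
  P completes σ.
Run σ = ⟨cc⟩ on Q: start {v0}
  [1] c ⇒ {v1}
  [2] c ⇒ ∅ (Q stuck)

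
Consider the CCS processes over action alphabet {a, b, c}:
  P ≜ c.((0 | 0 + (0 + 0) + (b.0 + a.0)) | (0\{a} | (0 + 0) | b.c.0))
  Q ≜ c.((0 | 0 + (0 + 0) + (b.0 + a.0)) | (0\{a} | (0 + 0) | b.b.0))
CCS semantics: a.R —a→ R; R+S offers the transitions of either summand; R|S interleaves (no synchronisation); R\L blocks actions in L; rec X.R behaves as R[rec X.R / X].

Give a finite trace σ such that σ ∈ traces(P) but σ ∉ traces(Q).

cbc

Reachable graph of P (7 states):
  p0 = c.((0 | 0 + (0 + 0) + (b.0 + a.0)) | (0\{a} | (0 + 0) | b.c.0)) :: -c-> p1
  p1 = (0 | 0 + (0 + 0) + (b.0 + a.0)) | (0\{a} | (0 + 0) | b.c.0) :: -a-> p2, -b-> p2, -b-> p3
  p2 = 0 | (0\{a} | (0 + 0) | b.c.0) :: -b-> p4
  p3 = (0 | 0 + (0 + 0) + (b.0 + a.0)) | (0\{a} | (0 + 0) | c.0) :: -a-> p4, -b-> p4, -c-> p5
  p4 = 0 | (0\{a} | (0 + 0) | c.0) :: -c-> p6
  p5 = (0 | 0 + (0 + 0) + (b.0 + a.0)) | (0\{a} | (0 + 0) | 0) :: -a-> p6, -b-> p6
  p6 = 0 | (0\{a} | (0 + 0) | 0) :: ∅
Reachable graph of Q (7 states):
  q0 = c.((0 | 0 + (0 + 0) + (b.0 + a.0)) | (0\{a} | (0 + 0) | b.b.0)) :: -c-> q1
  q1 = (0 | 0 + (0 + 0) + (b.0 + a.0)) | (0\{a} | (0 + 0) | b.b.0) :: -a-> q2, -b-> q2, -b-> q3
  q2 = 0 | (0\{a} | (0 + 0) | b.b.0) :: -b-> q4
  q3 = (0 | 0 + (0 + 0) + (b.0 + a.0)) | (0\{a} | (0 + 0) | b.0) :: -a-> q4, -b-> q4, -b-> q5
  q4 = 0 | (0\{a} | (0 + 0) | b.0) :: -b-> q6
  q5 = (0 | 0 + (0 + 0) + (b.0 + a.0)) | (0\{a} | (0 + 0) | 0) :: -a-> q6, -b-> q6
  q6 = 0 | (0\{a} | (0 + 0) | 0) :: ∅
Run σ = ⟨cbc⟩ on P: start {p0}
  [1] c ⇒ {p1}
  [2] b ⇒ {p2, p3}
  [3] c ⇒ {p5}
  ✓ P
Run σ = ⟨cbc⟩ on Q: start {q0}
  [1] c ⇒ {q1}
  [2] b ⇒ {q2, q3}
  [3] c ⇒ ∅  — Q cannot continue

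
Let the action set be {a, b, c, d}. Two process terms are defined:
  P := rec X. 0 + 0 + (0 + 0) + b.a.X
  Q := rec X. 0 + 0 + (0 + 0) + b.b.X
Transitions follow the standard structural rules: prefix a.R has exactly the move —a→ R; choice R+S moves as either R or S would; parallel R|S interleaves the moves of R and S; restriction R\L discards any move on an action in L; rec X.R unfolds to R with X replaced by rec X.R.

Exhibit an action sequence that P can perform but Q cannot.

P's transition system — 2 states:
  u0 = rec X. 0 + 0 + (0 + 0) + b.a.X :: —b→ u1
  u1 = a.(rec X. 0 + 0 + (0 + 0) + b.a.X) :: —a→ u0
Q's transition system — 2 states:
  v0 = rec X. 0 + 0 + (0 + 0) + b.b.X :: —b→ v1
  v1 = b.(rec X. 0 + 0 + (0 + 0) + b.b.X) :: —b→ v0
Trace ⟨ba⟩ through P, begin at {u0}:
  after b @ step 1: {u1}
  after a @ step 2: {u0}
  ✓ P
Trace ⟨ba⟩ through Q, begin at {v0}:
  after b @ step 1: {v1}
  after a @ step 2: ∅ (Q stuck)

ba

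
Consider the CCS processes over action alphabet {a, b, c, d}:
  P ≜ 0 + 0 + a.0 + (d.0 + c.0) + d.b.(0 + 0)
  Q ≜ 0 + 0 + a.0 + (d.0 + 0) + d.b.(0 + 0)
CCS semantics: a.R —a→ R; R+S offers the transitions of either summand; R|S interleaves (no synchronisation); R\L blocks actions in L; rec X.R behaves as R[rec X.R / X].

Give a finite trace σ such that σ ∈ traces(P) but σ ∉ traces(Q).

LTS(P): 4 reachable states
  s0 = 0 + 0 + a.0 + (d.0 + c.0) + d.b.(0 + 0) :: -a-> s1, -c-> s1, -d-> s1, -d-> s2
  s1 = 0 :: deadlocked
  s2 = b.(0 + 0) :: -b-> s3
  s3 = 0 + 0 :: deadlocked
LTS(Q): 4 reachable states
  t0 = 0 + 0 + a.0 + (d.0 + 0) + d.b.(0 + 0) :: -a-> t1, -d-> t1, -d-> t2
  t1 = 0 :: deadlocked
  t2 = b.(0 + 0) :: -b-> t3
  t3 = 0 + 0 :: deadlocked
Executing c from P (initial set {s0}):
  [1] c ⇒ {s1}
  ✓ P
Executing c from Q (initial set {t0}):
  [1] c ⇒ ∅  — Q cannot continue

c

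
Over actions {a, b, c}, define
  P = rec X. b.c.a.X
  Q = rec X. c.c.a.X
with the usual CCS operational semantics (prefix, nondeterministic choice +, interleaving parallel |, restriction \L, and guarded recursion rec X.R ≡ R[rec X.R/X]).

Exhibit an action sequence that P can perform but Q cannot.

b

Reachable graph of P (3 states):
  m0 = rec X. b.c.a.X ⊢ —b→ m1
  m1 = c.a.(rec X. b.c.a.X) ⊢ —c→ m2
  m2 = a.(rec X. b.c.a.X) ⊢ —a→ m0
Reachable graph of Q (3 states):
  n0 = rec X. c.c.a.X ⊢ —c→ n1
  n1 = c.a.(rec X. c.c.a.X) ⊢ —c→ n2
  n2 = a.(rec X. c.c.a.X) ⊢ —a→ n0
Run σ = ⟨b⟩ on P: start {m0}
  after b @ step 1: {m1}
  — P admits the full trace.
Run σ = ⟨b⟩ on Q: start {n0}
  after b @ step 1: ∅  — Q cannot continue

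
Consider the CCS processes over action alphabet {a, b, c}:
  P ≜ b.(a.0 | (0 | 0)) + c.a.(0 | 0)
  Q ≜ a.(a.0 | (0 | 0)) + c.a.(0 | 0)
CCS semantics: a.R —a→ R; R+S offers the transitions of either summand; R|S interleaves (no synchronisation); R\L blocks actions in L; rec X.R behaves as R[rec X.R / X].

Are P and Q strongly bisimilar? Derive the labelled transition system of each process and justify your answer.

P ≁ Q

LTS(P): 5 reachable states
  m0 = b.(a.0 | (0 | 0)) + c.a.(0 | 0) :: —b→ m1, —c→ m2
  m1 = a.0 | (0 | 0) :: —a→ m3
  m2 = a.(0 | 0) :: —a→ m4
  m3 = 0 | (0 | 0) :: ·
  m4 = 0 | 0 :: ·
LTS(Q): 5 reachable states
  n0 = a.(a.0 | (0 | 0)) + c.a.(0 | 0) :: —a→ n1, —c→ n2
  n1 = a.0 | (0 | 0) :: —a→ n3
  n2 = a.(0 | 0) :: —a→ n4
  n3 = 0 | (0 | 0) :: ·
  n4 = 0 | 0 :: ·
Coarsest stable partition (strong bisimilarity classes):
  B0 = {m0}
  B1 = {m1, m2, n1, n2}
  B2 = {m3, m4, n3, n4}
  B3 = {n0}
m0 ∈ B0, n0 ∈ B3 → different blocks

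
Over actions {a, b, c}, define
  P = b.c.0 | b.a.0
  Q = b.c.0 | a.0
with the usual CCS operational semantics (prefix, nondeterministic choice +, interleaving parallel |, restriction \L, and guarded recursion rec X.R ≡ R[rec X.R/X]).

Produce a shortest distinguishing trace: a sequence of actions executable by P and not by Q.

bb

Reachable graph of P (9 states):
  p0 = b.c.0 | b.a.0 ⊢ --b--▸ p1, --b--▸ p2
  p1 = b.c.0 | a.0 ⊢ --a--▸ p3, --b--▸ p4
  p2 = c.0 | b.a.0 ⊢ --b--▸ p4, --c--▸ p5
  p3 = b.c.0 | 0 ⊢ --b--▸ p6
  p4 = c.0 | a.0 ⊢ --a--▸ p6, --c--▸ p7
  p5 = 0 | b.a.0 ⊢ --b--▸ p7
  p6 = c.0 | 0 ⊢ --c--▸ p8
  p7 = 0 | a.0 ⊢ --a--▸ p8
  p8 = 0 | 0 ⊢ stopped
Reachable graph of Q (6 states):
  q0 = b.c.0 | a.0 ⊢ --a--▸ q1, --b--▸ q2
  q1 = b.c.0 | 0 ⊢ --b--▸ q3
  q2 = c.0 | a.0 ⊢ --a--▸ q3, --c--▸ q4
  q3 = c.0 | 0 ⊢ --c--▸ q5
  q4 = 0 | a.0 ⊢ --a--▸ q5
  q5 = 0 | 0 ⊢ stopped
Run σ = ⟨bb⟩ on P: start {p0}
  [1] b ⇒ {p1, p2}
  [2] b ⇒ {p4}
  — P admits the full trace.
Run σ = ⟨bb⟩ on Q: start {q0}
  [1] b ⇒ {q2}
  [2] b ⇒ no successor for Q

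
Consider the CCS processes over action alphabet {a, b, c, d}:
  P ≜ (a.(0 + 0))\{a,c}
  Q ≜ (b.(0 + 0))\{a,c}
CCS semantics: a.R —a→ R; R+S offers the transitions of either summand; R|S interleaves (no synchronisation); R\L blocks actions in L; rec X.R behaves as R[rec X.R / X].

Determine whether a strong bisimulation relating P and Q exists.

Reachable graph of P (1 states):
  m0 = (a.(0 + 0))\{a,c} → ∅
Reachable graph of Q (2 states):
  n0 = (b.(0 + 0))\{a,c} → --b--▸ n1
  n1 = (0 + 0)\{a,c} → ∅
Bisimilarity quotient blocks:
  B0 = {m0, n1}
  B1 = {n0}
m0 ∈ B0, n0 ∈ B1 → different blocks

NO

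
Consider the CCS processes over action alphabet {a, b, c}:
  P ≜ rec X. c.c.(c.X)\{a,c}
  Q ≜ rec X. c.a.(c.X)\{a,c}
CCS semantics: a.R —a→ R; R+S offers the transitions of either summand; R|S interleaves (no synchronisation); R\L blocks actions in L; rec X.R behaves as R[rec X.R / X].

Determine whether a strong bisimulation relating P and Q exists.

Reachable graph of P (3 states):
  p0 = rec X. c.c.(c.X)\{a,c} | -c-> p1
  p1 = c.(c.(rec X. c.c.(c.X)\{a,c}))\{a,c} | -c-> p2
  p2 = (c.(rec X. c.c.(c.X)\{a,c}))\{a,c} | (no moves)
Reachable graph of Q (3 states):
  q0 = rec X. c.a.(c.X)\{a,c} | -c-> q1
  q1 = a.(c.(rec X. c.a.(c.X)\{a,c}))\{a,c} | -a-> q2
  q2 = (c.(rec X. c.a.(c.X)\{a,c}))\{a,c} | (no moves)
Partition-refinement fixed point:
  B0 = {p0}
  B1 = {p1}
  B2 = {p2, q2}
  B3 = {q0}
  B4 = {q1}
p0 ∈ B0, q0 ∈ B3 → different blocks

P ≁ Q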